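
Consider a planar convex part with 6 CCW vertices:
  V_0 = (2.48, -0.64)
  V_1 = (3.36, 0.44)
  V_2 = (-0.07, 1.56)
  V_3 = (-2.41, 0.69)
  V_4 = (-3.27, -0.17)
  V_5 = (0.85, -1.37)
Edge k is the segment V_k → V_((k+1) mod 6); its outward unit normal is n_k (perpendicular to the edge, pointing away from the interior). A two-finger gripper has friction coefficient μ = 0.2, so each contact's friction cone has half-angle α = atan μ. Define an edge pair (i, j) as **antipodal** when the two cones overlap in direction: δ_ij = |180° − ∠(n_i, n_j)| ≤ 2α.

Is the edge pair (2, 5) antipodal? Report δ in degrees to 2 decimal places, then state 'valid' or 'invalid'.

α = atan 0.2 = 11.31°;  2α = 22.62°
edge 2: e_2 = (-2.34, -0.87);  n_2 = (-0.3485, +0.9373)
edge 5: e_5 = (+1.63, +0.73);  n_5 = (+0.4087, -0.9127)
∠(n_2, n_5) = 176.27°
δ = |180° − 176.27°| = 3.73°
3.73° ≤ 2α = 22.62°  →  valid

δ = 3.73°, valid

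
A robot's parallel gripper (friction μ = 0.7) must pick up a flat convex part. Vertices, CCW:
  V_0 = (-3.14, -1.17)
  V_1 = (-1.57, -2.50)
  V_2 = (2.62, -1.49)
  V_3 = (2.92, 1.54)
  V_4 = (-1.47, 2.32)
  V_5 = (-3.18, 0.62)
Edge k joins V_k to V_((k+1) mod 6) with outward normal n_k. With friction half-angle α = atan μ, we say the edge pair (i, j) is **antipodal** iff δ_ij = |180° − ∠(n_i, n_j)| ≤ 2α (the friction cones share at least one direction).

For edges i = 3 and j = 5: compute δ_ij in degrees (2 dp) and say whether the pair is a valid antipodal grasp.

α = atan 0.7 = 34.99°;  2α = 69.98°
edge 3: e_3 = (-4.39, +0.78);  n_3 = (+0.1749, +0.9846)
edge 5: e_5 = (+0.04, -1.79);  n_5 = (-0.9998, -0.0223)
∠(n_3, n_5) = 101.36°
δ = |180° − 101.36°| = 78.64°
78.64° > 2α = 69.98°  →  invalid

δ = 78.64°, invalid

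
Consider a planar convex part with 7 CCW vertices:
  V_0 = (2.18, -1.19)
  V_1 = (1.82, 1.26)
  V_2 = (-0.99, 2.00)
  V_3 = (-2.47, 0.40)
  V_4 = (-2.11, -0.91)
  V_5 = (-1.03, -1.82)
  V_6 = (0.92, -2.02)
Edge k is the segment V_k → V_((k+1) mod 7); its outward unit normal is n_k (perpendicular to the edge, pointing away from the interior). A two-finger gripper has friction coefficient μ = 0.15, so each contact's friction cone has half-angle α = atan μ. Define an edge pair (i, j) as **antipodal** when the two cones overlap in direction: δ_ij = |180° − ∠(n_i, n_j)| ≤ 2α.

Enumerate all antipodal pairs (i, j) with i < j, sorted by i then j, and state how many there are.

count = 3; pairs: (0,3), (1,5), (2,6)

α = atan 0.15 = 8.53°;  2α = 17.06°
n_0 = (+0.9894, +0.1454)
n_1 = (+0.2547, +0.9670)
n_2 = (-0.7341, +0.6790)
n_3 = (-0.9643, -0.2650)
n_4 = (-0.6444, -0.7647)
n_5 = (-0.1020, -0.9948)
n_6 = (+0.5501, -0.8351)
  (0,1): δ = 113.11°  ·
  (0,2): δ = 51.13°  ·
  (0,3): δ = 7.01°  ✓
  (0,4): δ = 41.52°  ·
  (0,5): δ = 75.78°  ·
  (0,6): δ = 115.01°  ·
  (1,2): δ = 118.02°  ·
  (1,3): δ = 59.88°  ·
  (1,4): δ = 25.36°  ·
  (1,5): δ = 8.90°  ✓
  (1,6): δ = 48.13°  ·
  (2,3): δ = 121.87°  ·
  (2,4): δ = 87.35°  ·
  (2,5): δ = 53.09°  ·
  (2,6): δ = 13.86°  ✓
  (3,4): δ = 145.48°  ·
  (3,5): δ = 111.22°  ·
  (3,6): δ = 71.99°  ·
  (4,5): δ = 145.74°  ·
  (4,6): δ = 106.51°  ·
  (5,6): δ = 140.77°  ·
antipodal pairs: 3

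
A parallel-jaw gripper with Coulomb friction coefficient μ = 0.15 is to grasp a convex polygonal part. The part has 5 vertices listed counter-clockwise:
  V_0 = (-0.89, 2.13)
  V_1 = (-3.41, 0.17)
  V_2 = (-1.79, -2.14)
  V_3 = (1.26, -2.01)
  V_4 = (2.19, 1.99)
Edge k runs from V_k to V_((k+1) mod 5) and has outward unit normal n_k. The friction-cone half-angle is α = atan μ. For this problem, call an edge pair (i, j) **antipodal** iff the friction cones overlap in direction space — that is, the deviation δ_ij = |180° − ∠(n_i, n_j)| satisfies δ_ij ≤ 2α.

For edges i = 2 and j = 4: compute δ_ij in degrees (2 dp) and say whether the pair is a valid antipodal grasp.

α = atan 0.15 = 8.53°;  2α = 17.06°
edge 2: e_2 = (+3.05, +0.13);  n_2 = (+0.0426, -0.9991)
edge 4: e_4 = (-3.08, +0.14);  n_4 = (+0.0454, +0.9990)
∠(n_2, n_4) = 174.96°
δ = |180° − 174.96°| = 5.04°
5.04° ≤ 2α = 17.06°  →  valid

δ = 5.04°, valid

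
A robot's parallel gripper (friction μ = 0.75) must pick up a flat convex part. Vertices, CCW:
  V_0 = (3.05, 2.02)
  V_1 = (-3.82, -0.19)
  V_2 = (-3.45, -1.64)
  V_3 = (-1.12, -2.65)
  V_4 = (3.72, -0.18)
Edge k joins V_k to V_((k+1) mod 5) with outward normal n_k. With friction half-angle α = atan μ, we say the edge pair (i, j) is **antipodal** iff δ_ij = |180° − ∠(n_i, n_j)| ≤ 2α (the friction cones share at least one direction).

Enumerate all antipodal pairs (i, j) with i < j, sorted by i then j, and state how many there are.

α = atan 0.75 = 36.87°;  2α = 73.74°
n_0 = (-0.3062, +0.9520)
n_1 = (-0.9690, -0.2472)
n_2 = (-0.3977, -0.9175)
n_3 = (+0.4546, -0.8907)
n_4 = (+0.9566, +0.2913)
  (0,1): δ = 93.52°  ·
  (0,2): δ = 41.27°  ✓
  (0,3): δ = 9.20°  ✓
  (0,4): δ = 89.11°  ·
  (1,2): δ = 127.75°  ·
  (1,3): δ = 77.28°  ·
  (1,4): δ = 2.62°  ✓
  (2,3): δ = 129.53°  ·
  (2,4): δ = 49.63°  ✓
  (3,4): δ = 100.10°  ·
antipodal pairs: 4

count = 4; pairs: (0,2), (0,3), (1,4), (2,4)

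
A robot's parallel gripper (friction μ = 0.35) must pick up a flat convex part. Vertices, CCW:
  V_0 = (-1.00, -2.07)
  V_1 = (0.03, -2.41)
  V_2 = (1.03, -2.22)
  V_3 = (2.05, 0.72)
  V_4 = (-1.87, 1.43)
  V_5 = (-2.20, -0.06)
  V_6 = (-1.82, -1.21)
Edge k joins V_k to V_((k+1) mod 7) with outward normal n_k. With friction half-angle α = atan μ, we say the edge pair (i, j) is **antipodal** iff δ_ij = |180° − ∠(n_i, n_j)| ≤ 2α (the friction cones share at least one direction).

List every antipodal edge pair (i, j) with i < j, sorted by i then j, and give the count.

count = 5; pairs: (0,3), (1,3), (2,4), (2,5), (3,6)

α = atan 0.35 = 19.29°;  2α = 38.58°
n_0 = (-0.3135, -0.9496)
n_1 = (+0.1867, -0.9824)
n_2 = (+0.9448, -0.3278)
n_3 = (+0.1782, +0.9840)
n_4 = (-0.9763, +0.2162)
n_5 = (-0.9495, -0.3137)
n_6 = (-0.7237, -0.6901)
  (0,1): δ = 150.97°  ·
  (0,2): δ = 90.87°  ·
  (0,3): δ = 8.00°  ✓
  (0,4): δ = 95.78°  ·
  (0,5): δ = 126.55°  ·
  (0,6): δ = 151.90°  ·
  (1,2): δ = 119.89°  ·
  (1,3): δ = 21.02°  ✓
  (1,4): δ = 66.75°  ·
  (1,5): δ = 97.53°  ·
  (1,6): δ = 122.88°  ·
  (2,3): δ = 81.13°  ·
  (2,4): δ = 6.65°  ✓
  (2,5): δ = 37.42°  ✓
  (2,6): δ = 62.77°  ·
  (3,4): δ = 92.22°  ·
  (3,5): δ = 61.45°  ·
  (3,6): δ = 36.10°  ✓
  (4,5): δ = 149.23°  ·
  (4,6): δ = 123.88°  ·
  (5,6): δ = 154.65°  ·
antipodal pairs: 5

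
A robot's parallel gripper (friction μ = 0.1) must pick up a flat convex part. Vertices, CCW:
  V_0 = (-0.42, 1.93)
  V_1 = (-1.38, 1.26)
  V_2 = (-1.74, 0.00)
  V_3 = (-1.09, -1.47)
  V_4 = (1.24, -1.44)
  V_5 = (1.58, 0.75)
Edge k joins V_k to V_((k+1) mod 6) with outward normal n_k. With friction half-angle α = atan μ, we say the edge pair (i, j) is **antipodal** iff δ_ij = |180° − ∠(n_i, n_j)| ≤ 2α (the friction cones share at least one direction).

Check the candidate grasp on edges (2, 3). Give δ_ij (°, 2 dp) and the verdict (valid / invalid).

δ = 113.12°, invalid

α = atan 0.1 = 5.71°;  2α = 11.42°
edge 2: e_2 = (+0.65, -1.47);  n_2 = (-0.9146, -0.4044)
edge 3: e_3 = (+2.33, +0.03);  n_3 = (+0.0129, -0.9999)
∠(n_2, n_3) = 66.88°
δ = |180° − 66.88°| = 113.12°
113.12° > 2α = 11.42°  →  invalid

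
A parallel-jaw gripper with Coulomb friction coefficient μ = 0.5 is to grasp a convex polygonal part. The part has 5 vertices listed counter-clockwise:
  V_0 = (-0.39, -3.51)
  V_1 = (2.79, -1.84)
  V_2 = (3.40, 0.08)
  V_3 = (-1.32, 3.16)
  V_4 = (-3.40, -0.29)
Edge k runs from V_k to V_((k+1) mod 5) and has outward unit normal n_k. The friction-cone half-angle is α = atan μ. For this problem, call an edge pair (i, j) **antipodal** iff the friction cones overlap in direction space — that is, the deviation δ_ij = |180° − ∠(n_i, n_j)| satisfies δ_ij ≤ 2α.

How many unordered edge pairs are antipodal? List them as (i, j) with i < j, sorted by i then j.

α = atan 0.5 = 26.57°;  2α = 53.13°
n_0 = (+0.4649, -0.8853)
n_1 = (+0.9531, -0.3028)
n_2 = (+0.5465, +0.8375)
n_3 = (-0.8564, +0.5163)
n_4 = (-0.7305, -0.6829)
  (0,1): δ = 135.33°  ·
  (0,2): δ = 60.83°  ·
  (0,3): δ = 31.21°  ✓
  (0,4): δ = 105.36°  ·
  (1,2): δ = 105.50°  ·
  (1,3): δ = 13.46°  ✓
  (1,4): δ = 60.69°  ·
  (2,3): δ = 87.96°  ·
  (2,4): δ = 13.80°  ✓
  (3,4): δ = 105.84°  ·
antipodal pairs: 3

count = 3; pairs: (0,3), (1,3), (2,4)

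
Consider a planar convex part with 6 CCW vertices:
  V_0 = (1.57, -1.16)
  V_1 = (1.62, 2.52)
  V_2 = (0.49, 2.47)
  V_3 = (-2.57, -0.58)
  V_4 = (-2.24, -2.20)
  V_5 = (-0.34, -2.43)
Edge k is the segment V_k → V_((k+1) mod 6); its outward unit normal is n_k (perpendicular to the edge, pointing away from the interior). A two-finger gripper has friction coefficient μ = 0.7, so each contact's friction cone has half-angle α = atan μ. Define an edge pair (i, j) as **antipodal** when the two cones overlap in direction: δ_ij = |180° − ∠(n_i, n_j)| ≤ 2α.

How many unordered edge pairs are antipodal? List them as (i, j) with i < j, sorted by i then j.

count = 7; pairs: (0,2), (0,3), (1,4), (1,5), (2,4), (2,5), (3,5)

α = atan 0.7 = 34.99°;  2α = 69.98°
n_0 = (+0.9999, -0.0136)
n_1 = (-0.0442, +0.9990)
n_2 = (-0.7059, +0.7083)
n_3 = (-0.9799, -0.1996)
n_4 = (-0.1202, -0.9928)
n_5 = (+0.5537, -0.8327)
  (0,1): δ = 86.69°  ·
  (0,2): δ = 44.32°  ✓
  (0,3): δ = 12.29°  ✓
  (0,4): δ = 83.88°  ·
  (0,5): δ = 124.40°  ·
  (1,2): δ = 137.63°  ·
  (1,3): δ = 81.02°  ·
  (1,4): δ = 9.44°  ✓
  (1,5): δ = 31.09°  ✓
  (2,3): δ = 123.39°  ·
  (2,4): δ = 51.81°  ✓
  (2,5): δ = 11.29°  ✓
  (3,4): δ = 108.42°  ·
  (3,5): δ = 67.89°  ✓
  (4,5): δ = 139.48°  ·
antipodal pairs: 7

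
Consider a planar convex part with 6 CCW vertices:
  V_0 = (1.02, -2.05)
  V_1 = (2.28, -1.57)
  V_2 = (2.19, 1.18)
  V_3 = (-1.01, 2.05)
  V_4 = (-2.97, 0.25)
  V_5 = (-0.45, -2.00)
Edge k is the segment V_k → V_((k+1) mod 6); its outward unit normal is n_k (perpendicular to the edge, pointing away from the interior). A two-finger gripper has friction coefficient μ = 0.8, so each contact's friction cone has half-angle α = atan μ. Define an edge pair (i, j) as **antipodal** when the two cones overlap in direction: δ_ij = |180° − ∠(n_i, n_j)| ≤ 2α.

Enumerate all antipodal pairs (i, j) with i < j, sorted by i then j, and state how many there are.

count = 7; pairs: (0,2), (0,3), (1,3), (1,4), (2,4), (2,5), (3,5)

α = atan 0.8 = 38.66°;  2α = 77.32°
n_0 = (+0.3560, -0.9345)
n_1 = (+0.9995, +0.0327)
n_2 = (+0.2624, +0.9650)
n_3 = (-0.6764, +0.7365)
n_4 = (-0.6660, -0.7459)
n_5 = (-0.0340, -0.9994)
  (0,1): δ = 108.98°  ·
  (0,2): δ = 36.06°  ✓
  (0,3): δ = 21.71°  ✓
  (0,4): δ = 117.39°  ·
  (0,5): δ = 157.20°  ·
  (1,2): δ = 107.08°  ·
  (1,3): δ = 49.31°  ✓
  (1,4): δ = 46.37°  ✓
  (1,5): δ = 86.18°  ·
  (2,3): δ = 122.23°  ·
  (2,4): δ = 26.55°  ✓
  (2,5): δ = 13.26°  ✓
  (3,4): δ = 84.32°  ·
  (3,5): δ = 44.51°  ✓
  (4,5): δ = 140.19°  ·
antipodal pairs: 7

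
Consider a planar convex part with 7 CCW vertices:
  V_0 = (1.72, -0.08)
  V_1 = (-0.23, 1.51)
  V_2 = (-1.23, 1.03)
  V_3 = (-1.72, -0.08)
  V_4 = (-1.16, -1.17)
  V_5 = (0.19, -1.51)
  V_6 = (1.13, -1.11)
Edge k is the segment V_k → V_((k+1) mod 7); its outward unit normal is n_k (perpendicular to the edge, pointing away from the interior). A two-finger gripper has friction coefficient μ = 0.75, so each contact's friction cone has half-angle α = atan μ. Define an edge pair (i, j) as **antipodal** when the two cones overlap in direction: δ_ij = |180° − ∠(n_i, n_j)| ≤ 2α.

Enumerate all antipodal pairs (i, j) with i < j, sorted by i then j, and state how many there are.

count = 9; pairs: (0,3), (0,4), (0,5), (1,4), (1,5), (1,6), (2,5), (2,6), (3,6)

α = atan 0.75 = 36.87°;  2α = 73.74°
n_0 = (+0.6319, +0.7750)
n_1 = (-0.4327, +0.9015)
n_2 = (-0.9148, +0.4038)
n_3 = (-0.8895, -0.4570)
n_4 = (-0.2442, -0.9697)
n_5 = (+0.3916, -0.9202)
n_6 = (+0.8677, -0.4970)
  (0,1): δ = 115.17°  ·
  (0,2): δ = 74.63°  ·
  (0,3): δ = 23.61°  ✓
  (0,4): δ = 25.06°  ✓
  (0,5): δ = 62.24°  ✓
  (0,6): δ = 99.39°  ·
  (1,2): δ = 139.46°  ·
  (1,3): δ = 88.45°  ·
  (1,4): δ = 39.78°  ✓
  (1,5): δ = 2.59°  ✓
  (1,6): δ = 34.55°  ✓
  (2,3): δ = 128.99°  ·
  (2,4): δ = 80.32°  ·
  (2,5): δ = 43.13°  ✓
  (2,6): δ = 5.99°  ✓
  (3,4): δ = 131.33°  ·
  (3,5): δ = 94.14°  ·
  (3,6): δ = 57.00°  ✓
  (4,5): δ = 142.81°  ·
  (4,6): δ = 105.67°  ·
  (5,6): δ = 142.86°  ·
antipodal pairs: 9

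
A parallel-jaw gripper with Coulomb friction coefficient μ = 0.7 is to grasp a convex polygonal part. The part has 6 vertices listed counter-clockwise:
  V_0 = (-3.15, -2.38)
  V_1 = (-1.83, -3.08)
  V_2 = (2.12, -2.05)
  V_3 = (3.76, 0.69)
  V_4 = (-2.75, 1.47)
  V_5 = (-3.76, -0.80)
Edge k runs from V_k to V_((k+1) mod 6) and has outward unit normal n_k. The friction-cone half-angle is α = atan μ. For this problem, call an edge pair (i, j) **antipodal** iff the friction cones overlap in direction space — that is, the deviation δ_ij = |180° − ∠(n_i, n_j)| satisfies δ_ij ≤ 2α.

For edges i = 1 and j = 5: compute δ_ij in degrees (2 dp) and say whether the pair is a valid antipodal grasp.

α = atan 0.7 = 34.99°;  2α = 69.98°
edge 1: e_1 = (+3.95, +1.03);  n_1 = (+0.2523, -0.9676)
edge 5: e_5 = (+0.61, -1.58);  n_5 = (-0.9329, -0.3602)
∠(n_1, n_5) = 83.50°
δ = |180° − 83.50°| = 96.50°
96.50° > 2α = 69.98°  →  invalid

δ = 96.50°, invalid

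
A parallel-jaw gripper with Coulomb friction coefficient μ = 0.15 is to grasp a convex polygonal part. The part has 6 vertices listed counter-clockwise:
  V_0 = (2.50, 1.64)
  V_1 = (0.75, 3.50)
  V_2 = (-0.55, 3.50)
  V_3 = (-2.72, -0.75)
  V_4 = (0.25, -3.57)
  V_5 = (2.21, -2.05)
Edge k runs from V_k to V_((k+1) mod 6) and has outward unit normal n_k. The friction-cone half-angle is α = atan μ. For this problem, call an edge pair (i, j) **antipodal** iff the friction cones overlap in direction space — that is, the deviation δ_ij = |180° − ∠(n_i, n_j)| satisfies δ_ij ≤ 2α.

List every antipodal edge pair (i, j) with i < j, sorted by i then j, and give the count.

α = atan 0.15 = 8.53°;  2α = 17.06°
n_0 = (+0.7283, +0.6852)
n_1 = (+0.0000, +1.0000)
n_2 = (-0.8906, +0.4547)
n_3 = (-0.6886, -0.7252)
n_4 = (+0.6128, -0.7902)
n_5 = (+0.9969, -0.0783)
  (0,1): δ = 133.25°  ·
  (0,2): δ = 70.30°  ·
  (0,3): δ = 3.23°  ✓
  (0,4): δ = 84.54°  ·
  (0,5): δ = 132.25°  ·
  (1,2): δ = 117.05°  ·
  (1,3): δ = 43.52°  ·
  (1,4): δ = 37.79°  ·
  (1,5): δ = 85.51°  ·
  (2,3): δ = 106.47°  ·
  (2,4): δ = 25.16°  ·
  (2,5): δ = 22.55°  ·
  (3,4): δ = 98.69°  ·
  (3,5): δ = 50.98°  ·
  (4,5): δ = 132.29°  ·
antipodal pairs: 1

count = 1; pairs: (0,3)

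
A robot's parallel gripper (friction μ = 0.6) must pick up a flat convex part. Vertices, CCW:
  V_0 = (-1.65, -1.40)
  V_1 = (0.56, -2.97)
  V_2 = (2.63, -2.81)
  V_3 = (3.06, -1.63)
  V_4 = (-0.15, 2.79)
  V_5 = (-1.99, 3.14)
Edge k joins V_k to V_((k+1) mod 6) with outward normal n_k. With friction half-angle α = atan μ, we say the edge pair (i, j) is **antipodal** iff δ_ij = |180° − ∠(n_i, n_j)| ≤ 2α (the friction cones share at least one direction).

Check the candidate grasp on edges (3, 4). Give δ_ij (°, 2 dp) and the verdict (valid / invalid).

α = atan 0.6 = 30.96°;  2α = 61.93°
edge 3: e_3 = (-3.21, +4.42);  n_3 = (+0.8091, +0.5876)
edge 4: e_4 = (-1.84, +0.35);  n_4 = (+0.1869, +0.9824)
∠(n_3, n_4) = 43.24°
δ = |180° − 43.24°| = 136.76°
136.76° > 2α = 61.93°  →  invalid

δ = 136.76°, invalid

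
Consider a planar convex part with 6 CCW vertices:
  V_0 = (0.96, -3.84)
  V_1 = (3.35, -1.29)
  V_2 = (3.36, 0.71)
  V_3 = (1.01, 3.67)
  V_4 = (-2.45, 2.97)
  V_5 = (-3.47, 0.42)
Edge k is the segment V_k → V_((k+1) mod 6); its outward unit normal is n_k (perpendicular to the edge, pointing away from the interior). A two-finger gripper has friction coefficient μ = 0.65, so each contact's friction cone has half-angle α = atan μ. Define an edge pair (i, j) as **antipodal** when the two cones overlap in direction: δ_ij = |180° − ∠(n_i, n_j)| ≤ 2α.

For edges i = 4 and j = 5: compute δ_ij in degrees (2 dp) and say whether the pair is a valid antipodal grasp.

α = atan 0.65 = 33.02°;  2α = 66.05°
edge 4: e_4 = (-1.02, -2.55);  n_4 = (-0.9285, +0.3714)
edge 5: e_5 = (+4.43, -4.26);  n_5 = (-0.6931, -0.7208)
∠(n_4, n_5) = 67.92°
δ = |180° − 67.92°| = 112.08°
112.08° > 2α = 66.05°  →  invalid

δ = 112.08°, invalid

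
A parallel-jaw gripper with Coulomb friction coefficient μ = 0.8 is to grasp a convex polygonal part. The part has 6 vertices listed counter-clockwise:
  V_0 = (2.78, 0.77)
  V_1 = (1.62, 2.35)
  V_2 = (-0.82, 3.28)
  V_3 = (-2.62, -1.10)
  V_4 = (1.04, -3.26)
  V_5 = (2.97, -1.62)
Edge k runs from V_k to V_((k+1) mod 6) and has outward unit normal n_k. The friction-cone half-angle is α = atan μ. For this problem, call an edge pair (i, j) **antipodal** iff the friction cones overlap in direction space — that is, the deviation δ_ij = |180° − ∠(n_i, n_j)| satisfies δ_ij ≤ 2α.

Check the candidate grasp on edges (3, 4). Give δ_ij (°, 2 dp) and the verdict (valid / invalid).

δ = 109.10°, invalid

α = atan 0.8 = 38.66°;  2α = 77.32°
edge 3: e_3 = (+3.66, -2.16);  n_3 = (-0.5083, -0.8612)
edge 4: e_4 = (+1.93, +1.64);  n_4 = (+0.6475, -0.7620)
∠(n_3, n_4) = 70.90°
δ = |180° − 70.90°| = 109.10°
109.10° > 2α = 77.32°  →  invalid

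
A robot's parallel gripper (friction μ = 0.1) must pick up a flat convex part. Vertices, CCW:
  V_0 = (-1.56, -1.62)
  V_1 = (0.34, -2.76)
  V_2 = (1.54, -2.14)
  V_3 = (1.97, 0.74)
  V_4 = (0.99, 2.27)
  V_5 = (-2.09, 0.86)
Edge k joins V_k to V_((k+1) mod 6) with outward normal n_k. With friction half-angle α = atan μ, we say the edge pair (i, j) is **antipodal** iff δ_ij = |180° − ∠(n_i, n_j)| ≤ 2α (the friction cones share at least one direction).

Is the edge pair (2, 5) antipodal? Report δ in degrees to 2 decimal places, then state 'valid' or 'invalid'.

α = atan 0.1 = 5.71°;  2α = 11.42°
edge 2: e_2 = (+0.43, +2.88);  n_2 = (+0.9890, -0.1477)
edge 5: e_5 = (+0.53, -2.48);  n_5 = (-0.9779, -0.2090)
∠(n_2, n_5) = 159.44°
δ = |180° − 159.44°| = 20.56°
20.56° > 2α = 11.42°  →  invalid

δ = 20.56°, invalid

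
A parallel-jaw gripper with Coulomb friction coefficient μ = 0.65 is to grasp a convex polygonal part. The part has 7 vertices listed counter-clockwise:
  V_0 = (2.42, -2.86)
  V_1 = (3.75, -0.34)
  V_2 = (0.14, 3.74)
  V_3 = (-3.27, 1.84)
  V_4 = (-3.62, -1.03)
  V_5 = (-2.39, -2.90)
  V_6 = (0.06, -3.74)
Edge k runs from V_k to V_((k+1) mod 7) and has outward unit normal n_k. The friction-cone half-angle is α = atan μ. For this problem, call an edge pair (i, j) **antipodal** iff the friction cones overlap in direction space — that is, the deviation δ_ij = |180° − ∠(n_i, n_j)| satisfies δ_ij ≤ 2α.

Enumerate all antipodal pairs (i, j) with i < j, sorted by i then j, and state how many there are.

count = 9; pairs: (0,2), (0,3), (0,4), (1,3), (1,4), (1,5), (2,5), (2,6), (3,6)

α = atan 0.65 = 33.02°;  2α = 66.05°
n_0 = (+0.8844, -0.4668)
n_1 = (+0.7489, +0.6627)
n_2 = (-0.4867, +0.8736)
n_3 = (-0.9926, +0.1211)
n_4 = (-0.8355, -0.5495)
n_5 = (-0.3243, -0.9459)
n_6 = (+0.3494, -0.9370)
  (0,1): δ = 110.67°  ·
  (0,2): δ = 33.05°  ✓
  (0,3): δ = 20.87°  ✓
  (0,4): δ = 61.16°  ✓
  (0,5): δ = 98.90°  ·
  (0,6): δ = 138.27°  ·
  (1,2): δ = 102.38°  ·
  (1,3): δ = 48.46°  ✓
  (1,4): δ = 8.17°  ✓
  (1,5): δ = 29.57°  ✓
  (1,6): δ = 68.95°  ·
  (2,3): δ = 126.08°  ·
  (2,4): δ = 85.79°  ·
  (2,5): δ = 48.05°  ✓
  (2,6): δ = 8.68°  ✓
  (3,4): δ = 139.71°  ·
  (3,5): δ = 101.97°  ·
  (3,6): δ = 62.60°  ✓
  (4,5): δ = 142.26°  ·
  (4,6): δ = 102.89°  ·
  (5,6): δ = 140.63°  ·
antipodal pairs: 9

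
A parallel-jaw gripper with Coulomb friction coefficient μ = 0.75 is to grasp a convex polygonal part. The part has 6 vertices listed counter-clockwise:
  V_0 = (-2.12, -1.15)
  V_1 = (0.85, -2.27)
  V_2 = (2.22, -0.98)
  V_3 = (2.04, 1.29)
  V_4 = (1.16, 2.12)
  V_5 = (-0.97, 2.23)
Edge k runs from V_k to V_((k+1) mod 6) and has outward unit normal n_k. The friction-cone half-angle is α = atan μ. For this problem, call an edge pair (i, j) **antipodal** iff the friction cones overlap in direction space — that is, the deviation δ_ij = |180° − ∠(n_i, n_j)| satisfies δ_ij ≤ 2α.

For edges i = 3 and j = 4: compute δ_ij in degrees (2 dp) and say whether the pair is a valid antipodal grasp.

δ = 139.63°, invalid

α = atan 0.75 = 36.87°;  2α = 73.74°
edge 3: e_3 = (-0.88, +0.83);  n_3 = (+0.6861, +0.7275)
edge 4: e_4 = (-2.13, +0.11);  n_4 = (+0.0516, +0.9987)
∠(n_3, n_4) = 40.37°
δ = |180° − 40.37°| = 139.63°
139.63° > 2α = 73.74°  →  invalid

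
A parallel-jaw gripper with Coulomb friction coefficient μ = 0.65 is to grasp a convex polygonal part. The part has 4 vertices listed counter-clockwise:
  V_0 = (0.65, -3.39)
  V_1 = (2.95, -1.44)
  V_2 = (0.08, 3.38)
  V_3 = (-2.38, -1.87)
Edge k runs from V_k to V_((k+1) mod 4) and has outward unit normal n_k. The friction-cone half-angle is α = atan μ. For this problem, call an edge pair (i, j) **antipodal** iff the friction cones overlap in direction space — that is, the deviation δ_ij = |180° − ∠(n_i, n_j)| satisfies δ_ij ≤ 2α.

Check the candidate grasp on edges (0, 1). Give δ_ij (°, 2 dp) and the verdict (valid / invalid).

δ = 99.52°, invalid

α = atan 0.65 = 33.02°;  2α = 66.05°
edge 0: e_0 = (+2.30, +1.95);  n_0 = (+0.6467, -0.7628)
edge 1: e_1 = (-2.87, +4.82);  n_1 = (+0.8592, +0.5116)
∠(n_0, n_1) = 80.48°
δ = |180° − 80.48°| = 99.52°
99.52° > 2α = 66.05°  →  invalid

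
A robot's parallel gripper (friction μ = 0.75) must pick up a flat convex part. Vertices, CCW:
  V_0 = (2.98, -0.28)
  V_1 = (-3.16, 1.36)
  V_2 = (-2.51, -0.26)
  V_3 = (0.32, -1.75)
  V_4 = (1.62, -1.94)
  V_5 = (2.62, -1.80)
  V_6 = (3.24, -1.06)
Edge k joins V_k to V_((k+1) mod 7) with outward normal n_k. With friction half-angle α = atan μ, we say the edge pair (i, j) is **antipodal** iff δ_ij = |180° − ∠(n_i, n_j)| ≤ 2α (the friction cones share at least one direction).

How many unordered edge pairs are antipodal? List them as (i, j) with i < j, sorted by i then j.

α = atan 0.75 = 36.87°;  2α = 73.74°
n_0 = (+0.2581, +0.9661)
n_1 = (-0.9281, -0.3724)
n_2 = (-0.4659, -0.8849)
n_3 = (-0.1446, -0.9895)
n_4 = (+0.1386, -0.9903)
n_5 = (+0.7665, -0.6422)
n_6 = (+0.9487, +0.3162)
  (0,1): δ = 53.18°  ✓
  (0,2): δ = 12.81°  ✓
  (0,3): δ = 6.64°  ✓
  (0,4): δ = 22.92°  ✓
  (0,5): δ = 65.00°  ✓
  (0,6): δ = 123.39°  ·
  (1,2): δ = 139.63°  ·
  (1,3): δ = 120.18°  ·
  (1,4): δ = 103.89°  ·
  (1,5): δ = 61.82°  ✓
  (1,6): δ = 3.43°  ✓
  (2,3): δ = 160.55°  ·
  (2,4): δ = 144.26°  ·
  (2,5): δ = 102.19°  ·
  (2,6): δ = 43.80°  ✓
  (3,4): δ = 163.72°  ·
  (3,5): δ = 121.64°  ·
  (3,6): δ = 63.25°  ✓
  (4,5): δ = 137.93°  ·
  (4,6): δ = 79.53°  ·
  (5,6): δ = 121.61°  ·
antipodal pairs: 9

count = 9; pairs: (0,1), (0,2), (0,3), (0,4), (0,5), (1,5), (1,6), (2,6), (3,6)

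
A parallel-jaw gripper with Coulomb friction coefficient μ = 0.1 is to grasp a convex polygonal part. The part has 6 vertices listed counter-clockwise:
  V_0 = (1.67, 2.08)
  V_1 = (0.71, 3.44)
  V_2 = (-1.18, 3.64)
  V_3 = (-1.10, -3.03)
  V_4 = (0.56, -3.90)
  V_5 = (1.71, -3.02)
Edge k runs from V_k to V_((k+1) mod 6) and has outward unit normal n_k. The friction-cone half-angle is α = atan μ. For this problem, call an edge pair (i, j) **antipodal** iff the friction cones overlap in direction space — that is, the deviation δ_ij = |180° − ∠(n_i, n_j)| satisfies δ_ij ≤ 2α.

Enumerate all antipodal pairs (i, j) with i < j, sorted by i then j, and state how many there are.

count = 1; pairs: (2,5)

α = atan 0.1 = 5.71°;  2α = 11.42°
n_0 = (+0.8170, +0.5767)
n_1 = (+0.1052, +0.9944)
n_2 = (-0.9999, -0.0120)
n_3 = (-0.4642, -0.8857)
n_4 = (+0.6077, -0.7942)
n_5 = (+1.0000, +0.0078)
  (0,1): δ = 131.26°  ·
  (0,2): δ = 34.53°  ·
  (0,3): δ = 27.12°  ·
  (0,4): δ = 92.21°  ·
  (0,5): δ = 145.23°  ·
  (1,2): δ = 83.27°  ·
  (1,3): δ = 21.62°  ·
  (1,4): δ = 43.46°  ·
  (1,5): δ = 96.49°  ·
  (2,3): δ = 118.35°  ·
  (2,4): δ = 53.26°  ·
  (2,5): δ = 0.24°  ✓
  (3,4): δ = 114.92°  ·
  (3,5): δ = 61.89°  ·
  (4,5): δ = 126.97°  ·
antipodal pairs: 1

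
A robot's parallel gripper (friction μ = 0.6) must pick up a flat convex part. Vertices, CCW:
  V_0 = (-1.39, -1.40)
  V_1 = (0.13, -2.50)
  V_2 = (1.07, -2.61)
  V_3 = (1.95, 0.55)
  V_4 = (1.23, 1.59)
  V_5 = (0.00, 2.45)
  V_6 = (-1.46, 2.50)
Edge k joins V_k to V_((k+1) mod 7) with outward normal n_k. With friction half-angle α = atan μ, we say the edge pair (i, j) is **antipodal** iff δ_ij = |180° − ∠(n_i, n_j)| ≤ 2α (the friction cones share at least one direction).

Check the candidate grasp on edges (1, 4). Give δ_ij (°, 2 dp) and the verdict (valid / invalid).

α = atan 0.6 = 30.96°;  2α = 61.93°
edge 1: e_1 = (+0.94, -0.11);  n_1 = (-0.1162, -0.9932)
edge 4: e_4 = (-1.23, +0.86);  n_4 = (+0.5730, +0.8195)
∠(n_1, n_4) = 151.71°
δ = |180° − 151.71°| = 28.29°
28.29° ≤ 2α = 61.93°  →  valid

δ = 28.29°, valid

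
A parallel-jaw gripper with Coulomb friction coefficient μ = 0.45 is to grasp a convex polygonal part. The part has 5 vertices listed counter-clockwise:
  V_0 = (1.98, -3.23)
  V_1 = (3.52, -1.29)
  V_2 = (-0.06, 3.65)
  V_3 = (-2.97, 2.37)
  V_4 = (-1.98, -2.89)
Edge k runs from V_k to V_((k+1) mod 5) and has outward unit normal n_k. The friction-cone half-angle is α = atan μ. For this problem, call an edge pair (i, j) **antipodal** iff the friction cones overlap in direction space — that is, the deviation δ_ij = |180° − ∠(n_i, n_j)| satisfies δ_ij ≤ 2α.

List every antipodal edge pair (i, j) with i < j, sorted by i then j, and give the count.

count = 3; pairs: (0,2), (1,3), (2,4)

α = atan 0.45 = 24.23°;  2α = 48.46°
n_0 = (+0.7832, -0.6217)
n_1 = (+0.8097, +0.5868)
n_2 = (-0.4026, +0.9154)
n_3 = (-0.9827, -0.1850)
n_4 = (-0.0855, -0.9963)
  (0,1): δ = 105.63°  ·
  (0,2): δ = 27.81°  ✓
  (0,3): δ = 49.10°  ·
  (0,4): δ = 123.54°  ·
  (1,2): δ = 102.19°  ·
  (1,3): δ = 25.27°  ✓
  (1,4): δ = 49.16°  ·
  (2,3): δ = 103.08°  ·
  (2,4): δ = 28.65°  ✓
  (3,4): δ = 105.57°  ·
antipodal pairs: 3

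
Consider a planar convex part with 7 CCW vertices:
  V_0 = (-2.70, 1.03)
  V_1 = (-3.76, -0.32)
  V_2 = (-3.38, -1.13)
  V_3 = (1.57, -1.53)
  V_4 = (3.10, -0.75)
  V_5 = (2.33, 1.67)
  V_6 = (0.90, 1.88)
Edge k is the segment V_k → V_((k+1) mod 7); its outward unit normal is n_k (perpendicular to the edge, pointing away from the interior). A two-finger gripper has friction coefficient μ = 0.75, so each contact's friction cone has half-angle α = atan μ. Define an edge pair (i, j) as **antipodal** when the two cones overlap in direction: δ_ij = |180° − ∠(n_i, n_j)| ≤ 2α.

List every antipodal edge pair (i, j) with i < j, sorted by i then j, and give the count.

α = atan 0.75 = 36.87°;  2α = 73.74°
n_0 = (-0.7865, +0.6176)
n_1 = (-0.9053, -0.4247)
n_2 = (-0.0805, -0.9968)
n_3 = (+0.4542, -0.8909)
n_4 = (+0.9529, +0.3032)
n_5 = (+0.1453, +0.9894)
n_6 = (-0.2298, +0.9732)
  (0,1): δ = 116.73°  ·
  (0,2): δ = 56.48°  ✓
  (0,3): δ = 24.85°  ✓
  (0,4): δ = 55.79°  ✓
  (0,5): δ = 119.78°  ·
  (0,6): δ = 141.42°  ·
  (1,2): δ = 119.75°  ·
  (1,3): δ = 88.12°  ·
  (1,4): δ = 7.48°  ✓
  (1,5): δ = 56.51°  ✓
  (1,6): δ = 78.15°  ·
  (2,3): δ = 148.37°  ·
  (2,4): δ = 67.73°  ✓
  (2,5): δ = 3.73°  ✓
  (2,6): δ = 17.90°  ✓
  (3,4): δ = 99.36°  ·
  (3,5): δ = 35.37°  ✓
  (3,6): δ = 13.73°  ✓
  (4,5): δ = 116.00°  ·
  (4,6): δ = 94.37°  ·
  (5,6): δ = 158.36°  ·
antipodal pairs: 10

count = 10; pairs: (0,2), (0,3), (0,4), (1,4), (1,5), (2,4), (2,5), (2,6), (3,5), (3,6)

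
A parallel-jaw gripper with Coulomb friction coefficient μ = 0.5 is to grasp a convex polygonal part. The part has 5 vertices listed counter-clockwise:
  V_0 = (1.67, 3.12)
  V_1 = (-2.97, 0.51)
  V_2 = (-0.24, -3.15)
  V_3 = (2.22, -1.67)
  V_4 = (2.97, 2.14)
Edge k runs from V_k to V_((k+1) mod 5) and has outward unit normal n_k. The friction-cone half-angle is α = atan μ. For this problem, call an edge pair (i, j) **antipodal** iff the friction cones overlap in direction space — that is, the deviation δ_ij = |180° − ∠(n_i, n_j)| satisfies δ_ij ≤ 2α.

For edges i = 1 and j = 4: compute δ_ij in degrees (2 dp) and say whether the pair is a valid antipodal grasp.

α = atan 0.5 = 26.57°;  2α = 53.13°
edge 1: e_1 = (+2.73, -3.66);  n_1 = (-0.8016, -0.5979)
edge 4: e_4 = (-1.30, +0.98);  n_4 = (+0.6020, +0.7985)
∠(n_1, n_4) = 163.73°
δ = |180° − 163.73°| = 16.27°
16.27° ≤ 2α = 53.13°  →  valid

δ = 16.27°, valid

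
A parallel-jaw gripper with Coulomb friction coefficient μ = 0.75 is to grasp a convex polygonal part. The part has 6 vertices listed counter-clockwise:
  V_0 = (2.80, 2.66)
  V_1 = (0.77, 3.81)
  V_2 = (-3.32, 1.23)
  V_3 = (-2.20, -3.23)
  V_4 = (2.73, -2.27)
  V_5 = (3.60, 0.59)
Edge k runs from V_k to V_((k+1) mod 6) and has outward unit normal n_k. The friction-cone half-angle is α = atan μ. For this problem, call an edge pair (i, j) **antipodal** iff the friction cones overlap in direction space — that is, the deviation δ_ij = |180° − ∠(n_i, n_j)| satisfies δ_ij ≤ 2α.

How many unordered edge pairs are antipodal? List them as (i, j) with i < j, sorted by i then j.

α = atan 0.75 = 36.87°;  2α = 73.74°
n_0 = (+0.4929, +0.8701)
n_1 = (-0.5335, +0.8458)
n_2 = (-0.9699, -0.2436)
n_3 = (+0.1911, -0.9816)
n_4 = (+0.9567, -0.2910)
n_5 = (+0.9328, +0.3605)
  (0,1): δ = 118.22°  ·
  (0,2): δ = 46.37°  ✓
  (0,3): δ = 40.55°  ✓
  (0,4): δ = 102.61°  ·
  (0,5): δ = 140.66°  ·
  (1,2): δ = 108.15°  ·
  (1,3): δ = 21.22°  ✓
  (1,4): δ = 40.84°  ✓
  (1,5): δ = 78.89°  ·
  (2,3): δ = 93.08°  ·
  (2,4): δ = 31.02°  ✓
  (2,5): δ = 7.03°  ✓
  (3,4): δ = 117.94°  ·
  (3,5): δ = 79.89°  ·
  (4,5): δ = 141.95°  ·
antipodal pairs: 6

count = 6; pairs: (0,2), (0,3), (1,3), (1,4), (2,4), (2,5)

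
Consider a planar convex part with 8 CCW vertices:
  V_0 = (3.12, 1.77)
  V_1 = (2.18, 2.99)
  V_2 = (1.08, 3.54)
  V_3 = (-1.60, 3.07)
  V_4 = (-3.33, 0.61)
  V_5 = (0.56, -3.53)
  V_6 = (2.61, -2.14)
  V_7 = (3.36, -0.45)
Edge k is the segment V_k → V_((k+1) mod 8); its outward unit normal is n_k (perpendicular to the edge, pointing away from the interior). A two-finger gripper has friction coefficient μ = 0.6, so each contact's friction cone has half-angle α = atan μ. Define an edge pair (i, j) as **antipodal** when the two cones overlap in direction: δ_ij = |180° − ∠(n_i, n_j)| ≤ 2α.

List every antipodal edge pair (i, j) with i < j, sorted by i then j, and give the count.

count = 10; pairs: (0,4), (1,4), (1,5), (2,4), (2,5), (2,6), (3,5), (3,6), (3,7), (4,7)

α = atan 0.6 = 30.96°;  2α = 61.93°
n_0 = (+0.7921, +0.6103)
n_1 = (+0.4472, +0.8944)
n_2 = (-0.1727, +0.9850)
n_3 = (-0.8180, +0.5752)
n_4 = (-0.7288, -0.6848)
n_5 = (+0.5612, -0.8277)
n_6 = (+0.9140, -0.4056)
n_7 = (+0.9942, +0.1075)
  (0,1): δ = 154.18°  ·
  (0,2): δ = 117.67°  ·
  (0,3): δ = 72.73°  ·
  (0,4): δ = 5.60°  ✓
  (0,5): δ = 86.53°  ·
  (0,6): δ = 118.46°  ·
  (0,7): δ = 148.56°  ·
  (1,2): δ = 143.49°  ·
  (1,3): δ = 98.55°  ·
  (1,4): δ = 20.22°  ✓
  (1,5): δ = 60.70°  ✓
  (1,6): δ = 92.63°  ·
  (1,7): δ = 122.74°  ·
  (2,3): δ = 135.06°  ·
  (2,4): δ = 56.73°  ✓
  (2,5): δ = 24.19°  ✓
  (2,6): δ = 56.12°  ✓
  (2,7): δ = 86.22°  ·
  (3,4): δ = 101.67°  ·
  (3,5): δ = 20.74°  ✓
  (3,6): δ = 11.19°  ✓
  (3,7): δ = 41.29°  ✓
  (4,5): δ = 99.08°  ·
  (4,6): δ = 67.15°  ·
  (4,7): δ = 37.05°  ✓
  (5,6): δ = 148.07°  ·
  (5,7): δ = 117.97°  ·
  (6,7): δ = 149.90°  ·
antipodal pairs: 10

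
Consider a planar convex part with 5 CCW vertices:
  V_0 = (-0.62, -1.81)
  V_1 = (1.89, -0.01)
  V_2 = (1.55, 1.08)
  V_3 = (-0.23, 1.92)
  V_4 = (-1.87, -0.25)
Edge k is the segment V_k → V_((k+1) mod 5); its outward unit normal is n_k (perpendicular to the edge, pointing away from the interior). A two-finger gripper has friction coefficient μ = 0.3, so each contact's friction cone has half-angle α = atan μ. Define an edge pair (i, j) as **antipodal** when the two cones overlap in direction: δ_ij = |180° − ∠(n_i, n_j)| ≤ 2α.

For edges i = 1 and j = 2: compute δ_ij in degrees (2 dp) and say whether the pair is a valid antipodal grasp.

δ = 132.59°, invalid

α = atan 0.3 = 16.70°;  2α = 33.40°
edge 1: e_1 = (-0.34, +1.09);  n_1 = (+0.9546, +0.2978)
edge 2: e_2 = (-1.78, +0.84);  n_2 = (+0.4268, +0.9044)
∠(n_1, n_2) = 47.41°
δ = |180° − 47.41°| = 132.59°
132.59° > 2α = 33.40°  →  invalid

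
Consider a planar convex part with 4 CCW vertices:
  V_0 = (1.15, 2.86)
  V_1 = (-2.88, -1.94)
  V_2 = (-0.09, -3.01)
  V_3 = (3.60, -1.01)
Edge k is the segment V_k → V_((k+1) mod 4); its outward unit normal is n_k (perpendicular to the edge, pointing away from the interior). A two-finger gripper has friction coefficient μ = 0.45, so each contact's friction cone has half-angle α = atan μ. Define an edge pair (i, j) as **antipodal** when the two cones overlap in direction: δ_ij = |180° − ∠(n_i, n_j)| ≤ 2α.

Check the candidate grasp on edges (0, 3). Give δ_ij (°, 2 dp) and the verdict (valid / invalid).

α = atan 0.45 = 24.23°;  2α = 48.46°
edge 0: e_0 = (-4.03, -4.80);  n_0 = (-0.7659, +0.6430)
edge 3: e_3 = (-2.45, +3.87);  n_3 = (+0.8449, +0.5349)
∠(n_0, n_3) = 107.65°
δ = |180° − 107.65°| = 72.35°
72.35° > 2α = 48.46°  →  invalid

δ = 72.35°, invalid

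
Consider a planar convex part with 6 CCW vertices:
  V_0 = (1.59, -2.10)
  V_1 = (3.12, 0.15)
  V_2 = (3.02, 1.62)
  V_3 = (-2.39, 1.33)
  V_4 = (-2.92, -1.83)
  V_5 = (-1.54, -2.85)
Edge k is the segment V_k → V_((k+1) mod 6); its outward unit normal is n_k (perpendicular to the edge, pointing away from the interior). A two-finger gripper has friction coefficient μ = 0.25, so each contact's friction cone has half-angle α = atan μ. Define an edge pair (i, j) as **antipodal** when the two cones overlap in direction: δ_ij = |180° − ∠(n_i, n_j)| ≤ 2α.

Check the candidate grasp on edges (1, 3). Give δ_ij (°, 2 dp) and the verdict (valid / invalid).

δ = 13.41°, valid

α = atan 0.25 = 14.04°;  2α = 28.07°
edge 1: e_1 = (-0.10, +1.47);  n_1 = (+0.9977, +0.0679)
edge 3: e_3 = (-0.53, -3.16);  n_3 = (-0.9862, +0.1654)
∠(n_1, n_3) = 166.59°
δ = |180° − 166.59°| = 13.41°
13.41° ≤ 2α = 28.07°  →  valid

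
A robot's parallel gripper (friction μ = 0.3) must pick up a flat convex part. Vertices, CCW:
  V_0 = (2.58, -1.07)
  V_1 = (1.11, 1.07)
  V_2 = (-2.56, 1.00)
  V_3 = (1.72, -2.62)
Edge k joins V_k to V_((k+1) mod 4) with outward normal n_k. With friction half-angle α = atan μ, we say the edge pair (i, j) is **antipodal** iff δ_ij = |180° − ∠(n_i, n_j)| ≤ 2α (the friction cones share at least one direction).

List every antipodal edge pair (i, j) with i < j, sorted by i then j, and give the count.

α = atan 0.3 = 16.70°;  2α = 33.40°
n_0 = (+0.8243, +0.5662)
n_1 = (-0.0191, +0.9998)
n_2 = (-0.6458, -0.7635)
n_3 = (+0.8744, -0.4852)
  (0,1): δ = 123.39°  ·
  (0,2): δ = 15.29°  ✓
  (0,3): δ = 116.49°  ·
  (1,2): δ = 41.32°  ·
  (1,3): δ = 59.88°  ·
  (2,3): δ = 78.80°  ·
antipodal pairs: 1

count = 1; pairs: (0,2)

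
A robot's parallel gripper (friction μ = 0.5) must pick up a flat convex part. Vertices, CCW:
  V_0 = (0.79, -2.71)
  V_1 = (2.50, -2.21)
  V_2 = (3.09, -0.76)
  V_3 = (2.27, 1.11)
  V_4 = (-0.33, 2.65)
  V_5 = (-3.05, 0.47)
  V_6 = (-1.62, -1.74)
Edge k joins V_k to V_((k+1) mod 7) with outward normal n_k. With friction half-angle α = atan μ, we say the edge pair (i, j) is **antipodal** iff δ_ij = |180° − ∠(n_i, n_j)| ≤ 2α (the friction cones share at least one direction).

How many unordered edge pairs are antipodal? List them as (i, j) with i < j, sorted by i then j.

α = atan 0.5 = 26.57°;  2α = 53.13°
n_0 = (+0.2806, -0.9598)
n_1 = (+0.9263, -0.3769)
n_2 = (+0.9158, +0.4016)
n_3 = (+0.5096, +0.8604)
n_4 = (-0.6254, +0.7803)
n_5 = (-0.8396, -0.5433)
n_6 = (-0.3734, -0.9277)
  (0,1): δ = 128.44°  ·
  (0,2): δ = 82.62°  ·
  (0,3): δ = 46.94°  ✓
  (0,4): δ = 22.41°  ✓
  (0,5): δ = 106.61°  ·
  (0,6): δ = 141.78°  ·
  (1,2): δ = 134.18°  ·
  (1,3): δ = 98.50°  ·
  (1,4): δ = 29.15°  ✓
  (1,5): δ = 55.05°  ·
  (1,6): δ = 90.22°  ·
  (2,3): δ = 144.32°  ·
  (2,4): δ = 74.97°  ·
  (2,5): δ = 9.23°  ✓
  (2,6): δ = 44.40°  ✓
  (3,4): δ = 110.65°  ·
  (3,5): δ = 26.46°  ✓
  (3,6): δ = 8.71°  ✓
  (4,5): δ = 95.81°  ·
  (4,6): δ = 60.64°  ·
  (5,6): δ = 144.83°  ·
antipodal pairs: 7

count = 7; pairs: (0,3), (0,4), (1,4), (2,5), (2,6), (3,5), (3,6)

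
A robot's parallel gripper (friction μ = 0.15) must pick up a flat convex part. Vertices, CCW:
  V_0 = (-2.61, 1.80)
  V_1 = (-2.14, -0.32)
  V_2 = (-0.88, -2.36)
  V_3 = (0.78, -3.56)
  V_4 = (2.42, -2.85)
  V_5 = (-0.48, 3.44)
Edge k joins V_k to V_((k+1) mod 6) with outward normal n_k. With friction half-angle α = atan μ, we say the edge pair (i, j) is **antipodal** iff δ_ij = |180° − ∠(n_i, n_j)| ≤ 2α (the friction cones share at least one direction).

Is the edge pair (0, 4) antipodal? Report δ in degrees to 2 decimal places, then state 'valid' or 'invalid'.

δ = 12.25°, valid

α = atan 0.15 = 8.53°;  2α = 17.06°
edge 0: e_0 = (+0.47, -2.12);  n_0 = (-0.9763, -0.2164)
edge 4: e_4 = (-2.90, +6.29);  n_4 = (+0.9081, +0.4187)
∠(n_0, n_4) = 167.75°
δ = |180° − 167.75°| = 12.25°
12.25° ≤ 2α = 17.06°  →  valid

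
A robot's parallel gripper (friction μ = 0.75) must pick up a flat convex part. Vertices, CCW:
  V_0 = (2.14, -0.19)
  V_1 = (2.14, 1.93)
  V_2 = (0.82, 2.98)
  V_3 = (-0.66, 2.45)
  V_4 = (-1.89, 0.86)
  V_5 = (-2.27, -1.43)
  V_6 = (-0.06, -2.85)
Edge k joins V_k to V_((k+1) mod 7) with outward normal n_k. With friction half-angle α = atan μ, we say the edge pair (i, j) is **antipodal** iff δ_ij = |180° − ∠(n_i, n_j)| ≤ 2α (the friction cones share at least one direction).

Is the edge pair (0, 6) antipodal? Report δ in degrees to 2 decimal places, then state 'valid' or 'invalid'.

δ = 140.41°, invalid

α = atan 0.75 = 36.87°;  2α = 73.74°
edge 0: e_0 = (+0.00, +2.12);  n_0 = (+1.0000, -0.0000)
edge 6: e_6 = (+2.20, +2.66);  n_6 = (+0.7706, -0.6373)
∠(n_0, n_6) = 39.59°
δ = |180° − 39.59°| = 140.41°
140.41° > 2α = 73.74°  →  invalid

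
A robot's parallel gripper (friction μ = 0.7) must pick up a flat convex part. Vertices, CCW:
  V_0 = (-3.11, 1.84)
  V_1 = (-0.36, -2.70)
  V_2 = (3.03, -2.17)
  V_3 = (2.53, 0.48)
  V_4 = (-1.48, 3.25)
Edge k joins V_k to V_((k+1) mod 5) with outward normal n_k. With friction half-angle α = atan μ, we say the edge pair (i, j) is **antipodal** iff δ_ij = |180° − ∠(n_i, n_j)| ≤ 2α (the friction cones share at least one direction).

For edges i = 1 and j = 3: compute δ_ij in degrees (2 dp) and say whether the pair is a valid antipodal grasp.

δ = 43.52°, valid

α = atan 0.7 = 34.99°;  2α = 69.98°
edge 1: e_1 = (+3.39, +0.53);  n_1 = (+0.1545, -0.9880)
edge 3: e_3 = (-4.01, +2.77);  n_3 = (+0.5684, +0.8228)
∠(n_1, n_3) = 136.48°
δ = |180° − 136.48°| = 43.52°
43.52° ≤ 2α = 69.98°  →  valid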